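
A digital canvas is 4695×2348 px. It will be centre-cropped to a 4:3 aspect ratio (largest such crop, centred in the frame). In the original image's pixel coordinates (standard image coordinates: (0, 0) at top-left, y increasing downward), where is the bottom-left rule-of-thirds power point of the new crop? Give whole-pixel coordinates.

x = 1826 px, y = 1565 px

4695/2348 > 4/3, so the 4:3 crop keeps the full height 2348 and trims width to 2348 × 4/3 = 3130.67 px.
Left offset = (4695 − 3130.67)/2 = 782.17 px; top offset = 0.
Bottom-left is one-third across and two-thirds down within the crop:
x = 782.17 + 1 × 3130.67/3 ≈ 1826; y = 0.00 + 2 × 2348.00/3 ≈ 1565.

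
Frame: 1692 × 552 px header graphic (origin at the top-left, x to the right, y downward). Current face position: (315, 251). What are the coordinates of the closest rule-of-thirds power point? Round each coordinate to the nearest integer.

x = 564 px, y = 184 px

Third lines: x ∈ {564, 1128}, y ∈ {184, 368}.
315 is closer to x = 564; 251 is closer to y = 184.
So the nearest intersection is the upper-left power point.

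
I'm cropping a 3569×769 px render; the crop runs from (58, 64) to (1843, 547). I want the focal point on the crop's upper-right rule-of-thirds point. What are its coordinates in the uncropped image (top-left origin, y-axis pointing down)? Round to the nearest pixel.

(1248, 225)

Crop width = 1843 − 58 = 1785 px; one third is 595.00 px.
Crop height = 547 − 64 = 483 px; one third is 161.00 px.
The upper-right point is two-thirds across and one-third down within the crop:
x = 58 + 2 × 595.00 ≈ 1248; y = 64 + 1 × 161.00 ≈ 225.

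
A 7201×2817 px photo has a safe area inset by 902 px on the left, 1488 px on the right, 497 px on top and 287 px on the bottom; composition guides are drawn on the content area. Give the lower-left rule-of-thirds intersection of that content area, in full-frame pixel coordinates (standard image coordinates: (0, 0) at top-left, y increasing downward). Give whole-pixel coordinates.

Content width = 7201 − 902 − 1488 = 4811 px; content height = 2817 − 497 − 287 = 2033 px.
Lower-left is one-third across and two-thirds down within the content area.
x = 902 + 1 × 4811/3 = 902 + 1603.67 ≈ 2506
y = 497 + 2 × 2033/3 = 497 + 1355.33 ≈ 1852

x = 2506 px, y = 1852 px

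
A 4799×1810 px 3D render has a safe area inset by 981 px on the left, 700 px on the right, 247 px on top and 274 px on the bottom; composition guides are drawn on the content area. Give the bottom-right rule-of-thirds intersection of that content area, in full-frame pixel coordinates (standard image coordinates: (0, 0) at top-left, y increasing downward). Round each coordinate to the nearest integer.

Content width = 4799 − 981 − 700 = 3118 px; content height = 1810 − 247 − 274 = 1289 px.
Bottom-right is two-thirds across and two-thirds down within the content area.
x = 981 + 2 × 3118/3 = 981 + 2078.67 ≈ 3060
y = 247 + 2 × 1289/3 = 247 + 859.33 ≈ 1106

(3060, 1106)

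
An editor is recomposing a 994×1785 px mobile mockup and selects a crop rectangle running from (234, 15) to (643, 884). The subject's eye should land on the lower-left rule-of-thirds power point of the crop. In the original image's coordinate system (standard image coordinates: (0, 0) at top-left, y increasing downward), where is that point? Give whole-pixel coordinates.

x = 370 px, y = 594 px

Crop width = 643 − 234 = 409 px; one third is 136.33 px.
Crop height = 884 − 15 = 869 px; one third is 289.67 px.
The lower-left point is one-third across and two-thirds down within the crop:
x = 234 + 1 × 136.33 ≈ 370; y = 15 + 2 × 289.67 ≈ 594.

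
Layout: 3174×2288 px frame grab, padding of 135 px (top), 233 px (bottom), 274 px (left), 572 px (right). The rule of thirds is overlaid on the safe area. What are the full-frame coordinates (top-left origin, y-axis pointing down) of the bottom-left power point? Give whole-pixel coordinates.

x = 1050 px, y = 1415 px

Content width = 3174 − 274 − 572 = 2328 px; content height = 2288 − 135 − 233 = 1920 px.
Bottom-left is one-third across and two-thirds down within the safe area.
x = 274 + 1 × 2328/3 = 274 + 776.00 ≈ 1050
y = 135 + 2 × 1920/3 = 135 + 1280.00 ≈ 1415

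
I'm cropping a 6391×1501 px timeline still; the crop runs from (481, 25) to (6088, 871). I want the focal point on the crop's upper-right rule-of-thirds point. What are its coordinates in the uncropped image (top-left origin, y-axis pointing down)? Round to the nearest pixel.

Crop width = 6088 − 481 = 5607 px; one third is 1869.00 px.
Crop height = 871 − 25 = 846 px; one third is 282.00 px.
The upper-right point is two-thirds across and one-third down within the crop:
x = 481 + 2 × 1869.00 ≈ 4219; y = 25 + 1 × 282.00 ≈ 307.

x = 4219 px, y = 307 px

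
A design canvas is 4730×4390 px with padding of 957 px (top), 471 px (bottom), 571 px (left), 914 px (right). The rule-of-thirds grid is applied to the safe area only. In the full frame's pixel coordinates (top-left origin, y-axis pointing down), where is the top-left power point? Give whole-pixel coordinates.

Content width = 4730 − 571 − 914 = 3245 px; content height = 4390 − 957 − 471 = 2962 px.
Top-left is one-third across and one-third down within the safe area.
x = 571 + 1 × 3245/3 = 571 + 1081.67 ≈ 1653
y = 957 + 1 × 2962/3 = 957 + 987.33 ≈ 1944

(1653, 1944)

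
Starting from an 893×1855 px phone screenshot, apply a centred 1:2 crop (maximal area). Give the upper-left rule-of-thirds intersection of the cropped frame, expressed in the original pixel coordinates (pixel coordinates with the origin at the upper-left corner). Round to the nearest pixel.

893/1855 < 1/2, so the 1:2 crop keeps the full width 893 and trims height to 893 × 2/1 = 1786.00 px.
Top offset = (1855 − 1786.00)/2 = 34.50 px; left offset = 0.
Upper-left is one-third across and one-third down within the crop:
x = 0.00 + 1 × 893.00/3 ≈ 298; y = 34.50 + 1 × 1786.00/3 ≈ 630.

(298, 630)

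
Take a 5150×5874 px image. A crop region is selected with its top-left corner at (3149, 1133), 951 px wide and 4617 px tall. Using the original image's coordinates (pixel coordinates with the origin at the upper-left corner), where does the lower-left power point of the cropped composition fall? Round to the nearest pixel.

(3466, 4211)

One third of the crop width 951 is 317.00 px.
One third of the crop height 4617 is 1539.00 px.
The lower-left point is one-third across and two-thirds down within the crop:
x = 3149 + 1 × 317.00 ≈ 3466; y = 1133 + 2 × 1539.00 ≈ 4211.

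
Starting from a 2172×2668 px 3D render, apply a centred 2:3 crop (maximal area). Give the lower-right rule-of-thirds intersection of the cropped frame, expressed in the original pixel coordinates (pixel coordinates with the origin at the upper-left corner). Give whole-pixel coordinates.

2172/2668 > 2/3, so the 2:3 crop keeps the full height 2668 and trims width to 2668 × 2/3 = 1778.67 px.
Left offset = (2172 − 1778.67)/2 = 196.67 px; top offset = 0.
Lower-right is two-thirds across and two-thirds down within the crop:
x = 196.67 + 2 × 1778.67/3 ≈ 1382; y = 0.00 + 2 × 2668.00/3 ≈ 1779.

x = 1382 px, y = 1779 px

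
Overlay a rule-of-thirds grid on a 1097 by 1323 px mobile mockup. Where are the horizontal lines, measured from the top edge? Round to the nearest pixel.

1323 / 3 = 441, so the horizontal lines sit at one and two thirds of 1323.

441 px and 882 px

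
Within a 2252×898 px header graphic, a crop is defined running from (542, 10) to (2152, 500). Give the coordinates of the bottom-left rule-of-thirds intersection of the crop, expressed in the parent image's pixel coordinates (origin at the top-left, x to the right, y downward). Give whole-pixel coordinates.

(1079, 337)

Crop width = 2152 − 542 = 1610 px; one third is 536.67 px.
Crop height = 500 − 10 = 490 px; one third is 163.33 px.
The bottom-left point is one-third across and two-thirds down within the crop:
x = 542 + 1 × 536.67 ≈ 1079; y = 10 + 2 × 163.33 ≈ 337.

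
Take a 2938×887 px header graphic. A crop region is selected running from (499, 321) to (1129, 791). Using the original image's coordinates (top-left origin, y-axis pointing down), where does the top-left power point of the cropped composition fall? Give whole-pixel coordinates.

(709, 478)

Crop width = 1129 − 499 = 630 px; one third is 210.00 px.
Crop height = 791 − 321 = 470 px; one third is 156.67 px.
The top-left point is one-third across and one-third down within the crop:
x = 499 + 1 × 210.00 ≈ 709; y = 321 + 1 × 156.67 ≈ 478.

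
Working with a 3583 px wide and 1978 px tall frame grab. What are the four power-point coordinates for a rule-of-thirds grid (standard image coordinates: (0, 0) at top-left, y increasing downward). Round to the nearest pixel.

One third of 3583 is 1194.33; one third of 1978 is 659.33.
Vertical third lines at x = 1194 and x = 2389; horizontal third lines at y = 659 and y = 1319.

(1194, 659), (2389, 659), (1194, 1319), (2389, 1319)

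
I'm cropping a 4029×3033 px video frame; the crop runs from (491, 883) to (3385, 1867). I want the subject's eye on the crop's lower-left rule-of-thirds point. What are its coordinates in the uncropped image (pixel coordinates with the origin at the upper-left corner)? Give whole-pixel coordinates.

(1456, 1539)

Crop width = 3385 − 491 = 2894 px; one third is 964.67 px.
Crop height = 1867 − 883 = 984 px; one third is 328.00 px.
The lower-left point is one-third across and two-thirds down within the crop:
x = 491 + 1 × 964.67 ≈ 1456; y = 883 + 2 × 328.00 ≈ 1539.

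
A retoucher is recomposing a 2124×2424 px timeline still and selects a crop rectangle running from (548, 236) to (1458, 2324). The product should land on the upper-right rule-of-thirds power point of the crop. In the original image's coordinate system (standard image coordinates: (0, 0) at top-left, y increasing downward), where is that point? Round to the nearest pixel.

Crop width = 1458 − 548 = 910 px; one third is 303.33 px.
Crop height = 2324 − 236 = 2088 px; one third is 696.00 px.
The upper-right point is two-thirds across and one-third down within the crop:
x = 548 + 2 × 303.33 ≈ 1155; y = 236 + 1 × 696.00 ≈ 932.

(1155, 932)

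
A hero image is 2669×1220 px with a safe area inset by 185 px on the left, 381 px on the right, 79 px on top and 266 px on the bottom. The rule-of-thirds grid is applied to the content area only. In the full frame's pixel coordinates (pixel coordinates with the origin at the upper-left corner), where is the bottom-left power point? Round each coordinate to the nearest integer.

x = 886 px, y = 662 px

Content width = 2669 − 185 − 381 = 2103 px; content height = 1220 − 79 − 266 = 875 px.
Bottom-left is one-third across and two-thirds down within the content area.
x = 185 + 1 × 2103/3 = 185 + 701.00 ≈ 886
y = 79 + 2 × 875/3 = 79 + 583.33 ≈ 662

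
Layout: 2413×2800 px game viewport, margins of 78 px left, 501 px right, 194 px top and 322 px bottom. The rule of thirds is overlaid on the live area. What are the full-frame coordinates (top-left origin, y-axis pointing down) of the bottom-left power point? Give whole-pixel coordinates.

Content width = 2413 − 78 − 501 = 1834 px; content height = 2800 − 194 − 322 = 2284 px.
Bottom-left is one-third across and two-thirds down within the live area.
x = 78 + 1 × 1834/3 = 78 + 611.33 ≈ 689
y = 194 + 2 × 2284/3 = 194 + 1522.67 ≈ 1717

(689, 1717)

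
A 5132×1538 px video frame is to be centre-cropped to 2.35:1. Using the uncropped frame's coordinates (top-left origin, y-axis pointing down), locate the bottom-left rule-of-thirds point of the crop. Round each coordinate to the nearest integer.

5132/1538 > 2.35/1, so the 2.35:1 crop keeps the full height 1538 and trims width to 1538 × 2.35/1 = 3614.30 px.
Left offset = (5132 − 3614.30)/2 = 758.85 px; top offset = 0.
Bottom-left is one-third across and two-thirds down within the crop:
x = 758.85 + 1 × 3614.30/3 ≈ 1964; y = 0.00 + 2 × 1538.00/3 ≈ 1025.

x = 1964 px, y = 1025 px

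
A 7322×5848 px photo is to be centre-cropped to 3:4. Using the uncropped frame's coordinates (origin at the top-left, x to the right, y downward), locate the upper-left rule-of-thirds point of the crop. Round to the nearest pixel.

7322/5848 > 3/4, so the 3:4 crop keeps the full height 5848 and trims width to 5848 × 3/4 = 4386.00 px.
Left offset = (7322 − 4386.00)/2 = 1468.00 px; top offset = 0.
Upper-left is one-third across and one-third down within the crop:
x = 1468.00 + 1 × 4386.00/3 ≈ 2930; y = 0.00 + 1 × 5848.00/3 ≈ 1949.

x = 2930 px, y = 1949 px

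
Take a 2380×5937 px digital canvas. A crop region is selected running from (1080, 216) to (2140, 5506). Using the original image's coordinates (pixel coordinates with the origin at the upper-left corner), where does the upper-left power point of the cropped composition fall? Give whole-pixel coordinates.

(1433, 1979)

Crop width = 2140 − 1080 = 1060 px; one third is 353.33 px.
Crop height = 5506 − 216 = 5290 px; one third is 1763.33 px.
The upper-left point is one-third across and one-third down within the crop:
x = 1080 + 1 × 353.33 ≈ 1433; y = 216 + 1 × 1763.33 ≈ 1979.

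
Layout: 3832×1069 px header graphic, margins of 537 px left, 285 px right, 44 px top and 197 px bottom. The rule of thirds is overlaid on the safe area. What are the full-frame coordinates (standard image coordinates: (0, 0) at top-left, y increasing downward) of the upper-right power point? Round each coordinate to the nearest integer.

Content width = 3832 − 537 − 285 = 3010 px; content height = 1069 − 44 − 197 = 828 px.
Upper-right is two-thirds across and one-third down within the safe area.
x = 537 + 2 × 3010/3 = 537 + 2006.67 ≈ 2544
y = 44 + 1 × 828/3 = 44 + 276.00 ≈ 320

x = 2544 px, y = 320 px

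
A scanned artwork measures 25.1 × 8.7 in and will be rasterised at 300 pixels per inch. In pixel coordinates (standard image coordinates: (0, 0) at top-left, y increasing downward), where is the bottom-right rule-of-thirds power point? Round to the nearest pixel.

In pixels the canvas is 25.1 × 300 = 7530 wide and 8.7 × 300 = 2610 tall.
The bottom-right point is two-thirds across and two-thirds down:
x = 2 × 7530/3 ≈ 5020; y = 2 × 2610/3 ≈ 1740.

x = 5020 px, y = 1740 px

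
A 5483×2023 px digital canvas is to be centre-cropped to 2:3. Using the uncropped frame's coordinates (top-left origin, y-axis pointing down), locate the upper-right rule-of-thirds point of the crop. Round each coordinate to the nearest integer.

(2966, 674)

5483/2023 > 2/3, so the 2:3 crop keeps the full height 2023 and trims width to 2023 × 2/3 = 1348.67 px.
Left offset = (5483 − 1348.67)/2 = 2067.17 px; top offset = 0.
Upper-right is two-thirds across and one-third down within the crop:
x = 2067.17 + 2 × 1348.67/3 ≈ 2966; y = 0.00 + 1 × 2023.00/3 ≈ 674.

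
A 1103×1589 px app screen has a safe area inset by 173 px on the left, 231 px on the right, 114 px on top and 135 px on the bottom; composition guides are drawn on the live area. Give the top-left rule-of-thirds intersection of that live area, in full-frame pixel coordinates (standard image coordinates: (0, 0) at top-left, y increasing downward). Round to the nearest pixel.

Content width = 1103 − 173 − 231 = 699 px; content height = 1589 − 114 − 135 = 1340 px.
Top-left is one-third across and one-third down within the live area.
x = 173 + 1 × 699/3 = 173 + 233.00 ≈ 406
y = 114 + 1 × 1340/3 = 114 + 446.67 ≈ 561

(406, 561)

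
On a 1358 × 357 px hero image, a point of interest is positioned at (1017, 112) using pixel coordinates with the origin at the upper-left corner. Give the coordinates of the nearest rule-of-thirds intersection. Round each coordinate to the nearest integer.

(905, 119)

Third lines: x ∈ {453, 905}, y ∈ {119, 238}.
1017 is closer to x = 905; 112 is closer to y = 119.
So the nearest intersection is the upper-right power point.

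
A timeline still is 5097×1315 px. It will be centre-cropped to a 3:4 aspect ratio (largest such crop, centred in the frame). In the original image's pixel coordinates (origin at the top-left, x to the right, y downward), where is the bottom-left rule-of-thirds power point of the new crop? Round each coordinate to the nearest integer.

(2384, 877)

5097/1315 > 3/4, so the 3:4 crop keeps the full height 1315 and trims width to 1315 × 3/4 = 986.25 px.
Left offset = (5097 − 986.25)/2 = 2055.38 px; top offset = 0.
Bottom-left is one-third across and two-thirds down within the crop:
x = 2055.38 + 1 × 986.25/3 ≈ 2384; y = 0.00 + 2 × 1315.00/3 ≈ 877.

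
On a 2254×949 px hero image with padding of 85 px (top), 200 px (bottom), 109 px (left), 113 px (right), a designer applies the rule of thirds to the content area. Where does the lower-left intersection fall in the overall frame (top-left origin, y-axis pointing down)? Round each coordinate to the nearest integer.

Content width = 2254 − 109 − 113 = 2032 px; content height = 949 − 85 − 200 = 664 px.
Lower-left is one-third across and two-thirds down within the content area.
x = 109 + 1 × 2032/3 = 109 + 677.33 ≈ 786
y = 85 + 2 × 664/3 = 85 + 442.67 ≈ 528

x = 786 px, y = 528 px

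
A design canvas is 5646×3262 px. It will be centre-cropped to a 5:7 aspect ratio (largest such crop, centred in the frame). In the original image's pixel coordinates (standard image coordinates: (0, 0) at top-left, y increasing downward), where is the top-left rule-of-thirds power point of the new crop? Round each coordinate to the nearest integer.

5646/3262 > 5/7, so the 5:7 crop keeps the full height 3262 and trims width to 3262 × 5/7 = 2330.00 px.
Left offset = (5646 − 2330.00)/2 = 1658.00 px; top offset = 0.
Top-left is one-third across and one-third down within the crop:
x = 1658.00 + 1 × 2330.00/3 ≈ 2435; y = 0.00 + 1 × 3262.00/3 ≈ 1087.

(2435, 1087)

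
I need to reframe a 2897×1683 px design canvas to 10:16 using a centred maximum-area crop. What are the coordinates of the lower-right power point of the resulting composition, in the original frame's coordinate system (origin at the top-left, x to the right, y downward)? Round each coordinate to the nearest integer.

x = 1624 px, y = 1122 px

2897/1683 > 10/16, so the 10:16 crop keeps the full height 1683 and trims width to 1683 × 10/16 = 1051.88 px.
Left offset = (2897 − 1051.88)/2 = 922.56 px; top offset = 0.
Lower-right is two-thirds across and two-thirds down within the crop:
x = 922.56 + 2 × 1051.88/3 ≈ 1624; y = 0.00 + 2 × 1683.00/3 ≈ 1122.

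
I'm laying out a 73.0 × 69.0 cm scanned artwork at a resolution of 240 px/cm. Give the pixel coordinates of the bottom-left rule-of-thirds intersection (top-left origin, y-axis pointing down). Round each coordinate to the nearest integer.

x = 5840 px, y = 11040 px

In pixels the canvas is 73.0 × 240 = 17520 wide and 69.0 × 240 = 16560 tall.
The bottom-left point is one-third across and two-thirds down:
x = 1 × 17520/3 ≈ 5840; y = 2 × 16560/3 ≈ 11040.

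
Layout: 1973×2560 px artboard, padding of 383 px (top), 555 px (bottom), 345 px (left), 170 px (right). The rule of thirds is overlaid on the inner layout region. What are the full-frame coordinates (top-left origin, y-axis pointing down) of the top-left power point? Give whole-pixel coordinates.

(831, 924)

Content width = 1973 − 345 − 170 = 1458 px; content height = 2560 − 383 − 555 = 1622 px.
Top-left is one-third across and one-third down within the inner layout region.
x = 345 + 1 × 1458/3 = 345 + 486.00 ≈ 831
y = 383 + 1 × 1622/3 = 383 + 540.67 ≈ 924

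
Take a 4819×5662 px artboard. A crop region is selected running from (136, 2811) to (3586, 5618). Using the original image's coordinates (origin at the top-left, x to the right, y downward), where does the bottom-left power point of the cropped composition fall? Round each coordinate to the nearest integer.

(1286, 4682)

Crop width = 3586 − 136 = 3450 px; one third is 1150.00 px.
Crop height = 5618 − 2811 = 2807 px; one third is 935.67 px.
The bottom-left point is one-third across and two-thirds down within the crop:
x = 136 + 1 × 1150.00 ≈ 1286; y = 2811 + 2 × 935.67 ≈ 4682.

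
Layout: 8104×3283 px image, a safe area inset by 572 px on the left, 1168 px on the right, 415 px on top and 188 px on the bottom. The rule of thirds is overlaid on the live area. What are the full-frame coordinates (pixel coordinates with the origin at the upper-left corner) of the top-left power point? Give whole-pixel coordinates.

x = 2693 px, y = 1308 px

Content width = 8104 − 572 − 1168 = 6364 px; content height = 3283 − 415 − 188 = 2680 px.
Top-left is one-third across and one-third down within the live area.
x = 572 + 1 × 6364/3 = 572 + 2121.33 ≈ 2693
y = 415 + 1 × 2680/3 = 415 + 893.33 ≈ 1308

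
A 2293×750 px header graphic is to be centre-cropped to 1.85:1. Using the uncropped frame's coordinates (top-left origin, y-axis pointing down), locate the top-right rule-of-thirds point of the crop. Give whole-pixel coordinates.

x = 1378 px, y = 250 px

2293/750 > 1.85/1, so the 1.85:1 crop keeps the full height 750 and trims width to 750 × 1.85/1 = 1387.50 px.
Left offset = (2293 − 1387.50)/2 = 452.75 px; top offset = 0.
Top-right is two-thirds across and one-third down within the crop:
x = 452.75 + 2 × 1387.50/3 ≈ 1378; y = 0.00 + 1 × 750.00/3 ≈ 250.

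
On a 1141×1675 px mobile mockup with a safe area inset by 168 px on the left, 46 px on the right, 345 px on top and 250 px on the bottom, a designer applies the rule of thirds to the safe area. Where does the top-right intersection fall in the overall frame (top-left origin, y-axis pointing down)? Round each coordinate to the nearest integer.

Content width = 1141 − 168 − 46 = 927 px; content height = 1675 − 345 − 250 = 1080 px.
Top-right is two-thirds across and one-third down within the safe area.
x = 168 + 2 × 927/3 = 168 + 618.00 ≈ 786
y = 345 + 1 × 1080/3 = 345 + 360.00 ≈ 705

(786, 705)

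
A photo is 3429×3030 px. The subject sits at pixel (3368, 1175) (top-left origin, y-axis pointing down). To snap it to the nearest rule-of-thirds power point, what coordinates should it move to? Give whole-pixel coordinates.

Third lines: x ∈ {1143, 2286}, y ∈ {1010, 2020}.
3368 is closer to x = 2286; 1175 is closer to y = 1010.
So the nearest intersection is the upper-right power point.

x = 2286 px, y = 1010 px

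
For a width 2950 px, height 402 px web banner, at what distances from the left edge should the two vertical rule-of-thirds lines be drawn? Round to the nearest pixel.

2950 / 3 = 983.33, so the vertical lines sit at one and two thirds of 2950.

983 px and 1967 px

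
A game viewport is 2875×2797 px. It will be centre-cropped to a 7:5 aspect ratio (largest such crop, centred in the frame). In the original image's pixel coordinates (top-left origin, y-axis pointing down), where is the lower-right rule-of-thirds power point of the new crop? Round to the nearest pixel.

x = 1917 px, y = 1741 px

2875/2797 < 7/5, so the 7:5 crop keeps the full width 2875 and trims height to 2875 × 5/7 = 2053.57 px.
Top offset = (2797 − 2053.57)/2 = 371.71 px; left offset = 0.
Lower-right is two-thirds across and two-thirds down within the crop:
x = 0.00 + 2 × 2875.00/3 ≈ 1917; y = 371.71 + 2 × 2053.57/3 ≈ 1741.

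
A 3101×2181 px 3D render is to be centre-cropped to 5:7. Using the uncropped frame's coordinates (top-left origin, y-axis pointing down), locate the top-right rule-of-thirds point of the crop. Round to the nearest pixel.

x = 1810 px, y = 727 px

3101/2181 > 5/7, so the 5:7 crop keeps the full height 2181 and trims width to 2181 × 5/7 = 1557.86 px.
Left offset = (3101 − 1557.86)/2 = 771.57 px; top offset = 0.
Top-right is two-thirds across and one-third down within the crop:
x = 771.57 + 2 × 1557.86/3 ≈ 1810; y = 0.00 + 1 × 2181.00/3 ≈ 727.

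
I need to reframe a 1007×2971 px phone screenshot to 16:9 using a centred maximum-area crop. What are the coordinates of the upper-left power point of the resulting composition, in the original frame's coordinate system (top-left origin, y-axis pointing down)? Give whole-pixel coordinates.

x = 336 px, y = 1391 px

1007/2971 < 16/9, so the 16:9 crop keeps the full width 1007 and trims height to 1007 × 9/16 = 566.44 px.
Top offset = (2971 − 566.44)/2 = 1202.28 px; left offset = 0.
Upper-left is one-third across and one-third down within the crop:
x = 0.00 + 1 × 1007.00/3 ≈ 336; y = 1202.28 + 1 × 566.44/3 ≈ 1391.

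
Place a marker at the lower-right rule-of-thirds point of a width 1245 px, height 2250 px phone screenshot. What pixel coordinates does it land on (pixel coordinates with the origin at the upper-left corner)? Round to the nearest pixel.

x = 830 px, y = 1500 px

The lower-right point sits two-thirds of the way across and two-thirds of the way down.
x = 2 × 1245/3 ≈ 830; y = 2 × 2250/3 ≈ 1500.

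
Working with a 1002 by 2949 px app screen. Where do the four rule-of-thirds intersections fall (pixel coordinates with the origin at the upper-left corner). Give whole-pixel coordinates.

(334, 983), (668, 983), (334, 1966), (668, 1966)

One third of 1002 is 334; one third of 2949 is 983.
Vertical third lines at x = 334 and x = 668; horizontal third lines at y = 983 and y = 1966.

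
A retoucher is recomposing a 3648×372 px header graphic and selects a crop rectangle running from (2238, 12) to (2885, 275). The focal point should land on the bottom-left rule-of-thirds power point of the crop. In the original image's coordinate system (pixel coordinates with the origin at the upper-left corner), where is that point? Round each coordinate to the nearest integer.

x = 2454 px, y = 187 px

Crop width = 2885 − 2238 = 647 px; one third is 215.67 px.
Crop height = 275 − 12 = 263 px; one third is 87.67 px.
The bottom-left point is one-third across and two-thirds down within the crop:
x = 2238 + 1 × 215.67 ≈ 2454; y = 12 + 2 × 87.67 ≈ 187.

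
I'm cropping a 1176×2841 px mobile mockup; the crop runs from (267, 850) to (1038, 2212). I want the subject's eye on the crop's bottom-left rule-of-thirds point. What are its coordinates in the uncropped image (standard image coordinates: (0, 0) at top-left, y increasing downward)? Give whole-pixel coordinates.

Crop width = 1038 − 267 = 771 px; one third is 257.00 px.
Crop height = 2212 − 850 = 1362 px; one third is 454.00 px.
The bottom-left point is one-third across and two-thirds down within the crop:
x = 267 + 1 × 257.00 ≈ 524; y = 850 + 2 × 454.00 ≈ 1758.

(524, 1758)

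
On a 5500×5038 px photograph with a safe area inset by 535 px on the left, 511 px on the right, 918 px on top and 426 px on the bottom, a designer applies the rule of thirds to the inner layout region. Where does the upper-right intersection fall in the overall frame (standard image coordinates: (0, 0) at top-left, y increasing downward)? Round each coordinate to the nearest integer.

(3504, 2149)

Content width = 5500 − 535 − 511 = 4454 px; content height = 5038 − 918 − 426 = 3694 px.
Upper-right is two-thirds across and one-third down within the inner layout region.
x = 535 + 2 × 4454/3 = 535 + 2969.33 ≈ 3504
y = 918 + 1 × 3694/3 = 918 + 1231.33 ≈ 2149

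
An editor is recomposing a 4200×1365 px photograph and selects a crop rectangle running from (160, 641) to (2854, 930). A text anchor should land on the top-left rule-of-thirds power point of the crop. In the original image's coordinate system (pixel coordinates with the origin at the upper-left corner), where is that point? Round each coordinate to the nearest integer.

Crop width = 2854 − 160 = 2694 px; one third is 898.00 px.
Crop height = 930 − 641 = 289 px; one third is 96.33 px.
The top-left point is one-third across and one-third down within the crop:
x = 160 + 1 × 898.00 ≈ 1058; y = 641 + 1 × 96.33 ≈ 737.

x = 1058 px, y = 737 px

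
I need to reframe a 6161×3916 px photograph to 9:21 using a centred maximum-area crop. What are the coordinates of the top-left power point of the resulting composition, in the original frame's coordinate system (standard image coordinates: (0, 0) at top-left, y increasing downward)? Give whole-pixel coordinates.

x = 2801 px, y = 1305 px

6161/3916 > 9/21, so the 9:21 crop keeps the full height 3916 and trims width to 3916 × 9/21 = 1678.29 px.
Left offset = (6161 − 1678.29)/2 = 2241.36 px; top offset = 0.
Top-left is one-third across and one-third down within the crop:
x = 2241.36 + 1 × 1678.29/3 ≈ 2801; y = 0.00 + 1 × 3916.00/3 ≈ 1305.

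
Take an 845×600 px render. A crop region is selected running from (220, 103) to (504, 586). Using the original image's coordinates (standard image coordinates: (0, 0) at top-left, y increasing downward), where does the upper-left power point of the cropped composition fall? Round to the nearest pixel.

Crop width = 504 − 220 = 284 px; one third is 94.67 px.
Crop height = 586 − 103 = 483 px; one third is 161.00 px.
The upper-left point is one-third across and one-third down within the crop:
x = 220 + 1 × 94.67 ≈ 315; y = 103 + 1 × 161.00 ≈ 264.

x = 315 px, y = 264 px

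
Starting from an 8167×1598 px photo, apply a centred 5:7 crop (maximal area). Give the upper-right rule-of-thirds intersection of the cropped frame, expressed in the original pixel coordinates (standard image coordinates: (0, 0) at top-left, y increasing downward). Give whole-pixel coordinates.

(4274, 533)

8167/1598 > 5/7, so the 5:7 crop keeps the full height 1598 and trims width to 1598 × 5/7 = 1141.43 px.
Left offset = (8167 − 1141.43)/2 = 3512.79 px; top offset = 0.
Upper-right is two-thirds across and one-third down within the crop:
x = 3512.79 + 2 × 1141.43/3 ≈ 4274; y = 0.00 + 1 × 1598.00/3 ≈ 533.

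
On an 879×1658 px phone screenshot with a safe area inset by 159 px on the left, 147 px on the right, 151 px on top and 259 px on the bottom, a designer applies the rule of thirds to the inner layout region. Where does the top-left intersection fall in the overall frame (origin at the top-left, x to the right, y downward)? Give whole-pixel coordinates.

Content width = 879 − 159 − 147 = 573 px; content height = 1658 − 151 − 259 = 1248 px.
Top-left is one-third across and one-third down within the inner layout region.
x = 159 + 1 × 573/3 = 159 + 191.00 ≈ 350
y = 151 + 1 × 1248/3 = 151 + 416.00 ≈ 567

x = 350 px, y = 567 px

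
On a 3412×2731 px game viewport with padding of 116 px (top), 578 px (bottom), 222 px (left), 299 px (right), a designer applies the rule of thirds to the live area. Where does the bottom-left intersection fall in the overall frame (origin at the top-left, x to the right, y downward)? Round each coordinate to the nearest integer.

(1186, 1474)

Content width = 3412 − 222 − 299 = 2891 px; content height = 2731 − 116 − 578 = 2037 px.
Bottom-left is one-third across and two-thirds down within the live area.
x = 222 + 1 × 2891/3 = 222 + 963.67 ≈ 1186
y = 116 + 2 × 2037/3 = 116 + 1358.00 ≈ 1474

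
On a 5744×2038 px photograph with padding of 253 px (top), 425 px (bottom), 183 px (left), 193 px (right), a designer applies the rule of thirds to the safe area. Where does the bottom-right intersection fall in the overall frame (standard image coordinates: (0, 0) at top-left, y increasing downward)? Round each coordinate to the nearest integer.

Content width = 5744 − 183 − 193 = 5368 px; content height = 2038 − 253 − 425 = 1360 px.
Bottom-right is two-thirds across and two-thirds down within the safe area.
x = 183 + 2 × 5368/3 = 183 + 3578.67 ≈ 3762
y = 253 + 2 × 1360/3 = 253 + 906.67 ≈ 1160

(3762, 1160)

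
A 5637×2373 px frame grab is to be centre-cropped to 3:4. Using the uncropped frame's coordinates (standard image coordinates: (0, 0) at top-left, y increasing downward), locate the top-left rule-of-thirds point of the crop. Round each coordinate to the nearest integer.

5637/2373 > 3/4, so the 3:4 crop keeps the full height 2373 and trims width to 2373 × 3/4 = 1779.75 px.
Left offset = (5637 − 1779.75)/2 = 1928.62 px; top offset = 0.
Top-left is one-third across and one-third down within the crop:
x = 1928.62 + 1 × 1779.75/3 ≈ 2522; y = 0.00 + 1 × 2373.00/3 ≈ 791.

x = 2522 px, y = 791 px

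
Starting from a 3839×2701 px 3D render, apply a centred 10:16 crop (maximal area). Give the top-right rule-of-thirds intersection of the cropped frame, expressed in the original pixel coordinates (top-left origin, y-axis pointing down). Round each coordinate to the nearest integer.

(2201, 900)

3839/2701 > 10/16, so the 10:16 crop keeps the full height 2701 and trims width to 2701 × 10/16 = 1688.12 px.
Left offset = (3839 − 1688.12)/2 = 1075.44 px; top offset = 0.
Top-right is two-thirds across and one-third down within the crop:
x = 1075.44 + 2 × 1688.12/3 ≈ 2201; y = 0.00 + 1 × 2701.00/3 ≈ 900.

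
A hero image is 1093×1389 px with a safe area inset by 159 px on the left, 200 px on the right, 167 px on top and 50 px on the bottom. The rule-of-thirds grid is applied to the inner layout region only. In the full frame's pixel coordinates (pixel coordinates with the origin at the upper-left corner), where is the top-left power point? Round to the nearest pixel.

Content width = 1093 − 159 − 200 = 734 px; content height = 1389 − 167 − 50 = 1172 px.
Top-left is one-third across and one-third down within the inner layout region.
x = 159 + 1 × 734/3 = 159 + 244.67 ≈ 404
y = 167 + 1 × 1172/3 = 167 + 390.67 ≈ 558

x = 404 px, y = 558 px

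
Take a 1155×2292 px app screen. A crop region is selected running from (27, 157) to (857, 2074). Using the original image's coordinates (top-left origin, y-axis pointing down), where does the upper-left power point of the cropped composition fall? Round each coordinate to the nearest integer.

(304, 796)

Crop width = 857 − 27 = 830 px; one third is 276.67 px.
Crop height = 2074 − 157 = 1917 px; one third is 639.00 px.
The upper-left point is one-third across and one-third down within the crop:
x = 27 + 1 × 276.67 ≈ 304; y = 157 + 1 × 639.00 ≈ 796.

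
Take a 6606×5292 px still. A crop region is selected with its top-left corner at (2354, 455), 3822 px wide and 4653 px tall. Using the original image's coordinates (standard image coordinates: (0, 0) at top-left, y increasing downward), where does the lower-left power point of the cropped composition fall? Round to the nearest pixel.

One third of the crop width 3822 is 1274.00 px.
One third of the crop height 4653 is 1551.00 px.
The lower-left point is one-third across and two-thirds down within the crop:
x = 2354 + 1 × 1274.00 ≈ 3628; y = 455 + 2 × 1551.00 ≈ 3557.

x = 3628 px, y = 3557 px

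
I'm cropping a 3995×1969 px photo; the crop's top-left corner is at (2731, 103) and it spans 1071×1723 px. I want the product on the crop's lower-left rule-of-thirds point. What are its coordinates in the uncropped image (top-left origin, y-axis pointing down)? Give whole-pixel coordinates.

One third of the crop width 1071 is 357.00 px.
One third of the crop height 1723 is 574.33 px.
The lower-left point is one-third across and two-thirds down within the crop:
x = 2731 + 1 × 357.00 ≈ 3088; y = 103 + 2 × 574.33 ≈ 1252.

x = 3088 px, y = 1252 px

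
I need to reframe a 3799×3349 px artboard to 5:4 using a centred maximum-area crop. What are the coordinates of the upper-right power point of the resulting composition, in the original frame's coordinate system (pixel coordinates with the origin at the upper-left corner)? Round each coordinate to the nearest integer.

3799/3349 < 5/4, so the 5:4 crop keeps the full width 3799 and trims height to 3799 × 4/5 = 3039.20 px.
Top offset = (3349 − 3039.20)/2 = 154.90 px; left offset = 0.
Upper-right is two-thirds across and one-third down within the crop:
x = 0.00 + 2 × 3799.00/3 ≈ 2533; y = 154.90 + 1 × 3039.20/3 ≈ 1168.

x = 2533 px, y = 1168 px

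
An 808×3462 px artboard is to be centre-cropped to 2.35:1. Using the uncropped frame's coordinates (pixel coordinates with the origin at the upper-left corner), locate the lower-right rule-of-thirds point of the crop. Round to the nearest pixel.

(539, 1788)

808/3462 < 2.35/1, so the 2.35:1 crop keeps the full width 808 and trims height to 808 × 1/2.35 = 343.83 px.
Top offset = (3462 − 343.83)/2 = 1559.09 px; left offset = 0.
Lower-right is two-thirds across and two-thirds down within the crop:
x = 0.00 + 2 × 808.00/3 ≈ 539; y = 1559.09 + 2 × 343.83/3 ≈ 1788.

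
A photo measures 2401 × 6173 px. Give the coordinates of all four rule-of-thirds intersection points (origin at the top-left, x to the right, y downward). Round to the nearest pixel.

One third of 2401 is 800.33; one third of 6173 is 2057.67.
Vertical third lines at x = 800 and x = 1601; horizontal third lines at y = 2058 and y = 4115.

(800, 2058), (1601, 2058), (800, 4115), (1601, 4115)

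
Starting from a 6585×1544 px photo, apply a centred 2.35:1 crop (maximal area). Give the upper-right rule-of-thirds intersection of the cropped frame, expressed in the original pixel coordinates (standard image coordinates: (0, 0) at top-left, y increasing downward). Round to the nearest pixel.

(3897, 515)

6585/1544 > 2.35/1, so the 2.35:1 crop keeps the full height 1544 and trims width to 1544 × 2.35/1 = 3628.40 px.
Left offset = (6585 − 3628.40)/2 = 1478.30 px; top offset = 0.
Upper-right is two-thirds across and one-third down within the crop:
x = 1478.30 + 2 × 3628.40/3 ≈ 3897; y = 0.00 + 1 × 1544.00/3 ≈ 515.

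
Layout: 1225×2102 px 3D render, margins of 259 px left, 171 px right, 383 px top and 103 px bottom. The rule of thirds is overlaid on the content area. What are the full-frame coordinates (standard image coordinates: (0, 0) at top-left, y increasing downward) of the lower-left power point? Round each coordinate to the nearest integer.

Content width = 1225 − 259 − 171 = 795 px; content height = 2102 − 383 − 103 = 1616 px.
Lower-left is one-third across and two-thirds down within the content area.
x = 259 + 1 × 795/3 = 259 + 265.00 ≈ 524
y = 383 + 2 × 1616/3 = 383 + 1077.33 ≈ 1460

x = 524 px, y = 1460 px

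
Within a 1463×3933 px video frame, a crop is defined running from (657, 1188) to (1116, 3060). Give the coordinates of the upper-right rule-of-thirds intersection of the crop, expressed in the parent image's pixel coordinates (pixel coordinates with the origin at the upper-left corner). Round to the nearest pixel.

Crop width = 1116 − 657 = 459 px; one third is 153.00 px.
Crop height = 3060 − 1188 = 1872 px; one third is 624.00 px.
The upper-right point is two-thirds across and one-third down within the crop:
x = 657 + 2 × 153.00 ≈ 963; y = 1188 + 1 × 624.00 ≈ 1812.

x = 963 px, y = 1812 px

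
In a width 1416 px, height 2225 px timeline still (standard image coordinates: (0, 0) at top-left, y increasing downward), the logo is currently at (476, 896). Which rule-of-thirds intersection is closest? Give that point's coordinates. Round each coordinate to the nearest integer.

x = 472 px, y = 742 px

Third lines: x ∈ {472, 944}, y ∈ {742, 1483}.
476 is closer to x = 472; 896 is closer to y = 742.
So the nearest intersection is the upper-left power point.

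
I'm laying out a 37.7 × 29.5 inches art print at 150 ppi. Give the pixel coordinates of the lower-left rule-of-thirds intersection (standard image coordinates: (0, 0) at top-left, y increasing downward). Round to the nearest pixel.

In pixels the canvas is 37.7 × 150 = 5655 wide and 29.5 × 150 = 4425 tall.
The lower-left point is one-third across and two-thirds down:
x = 1 × 5655/3 ≈ 1885; y = 2 × 4425/3 ≈ 2950.

(1885, 2950)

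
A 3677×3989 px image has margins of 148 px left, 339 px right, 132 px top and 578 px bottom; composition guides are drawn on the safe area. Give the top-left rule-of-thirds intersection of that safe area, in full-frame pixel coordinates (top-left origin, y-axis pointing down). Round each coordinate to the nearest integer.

Content width = 3677 − 148 − 339 = 3190 px; content height = 3989 − 132 − 578 = 3279 px.
Top-left is one-third across and one-third down within the safe area.
x = 148 + 1 × 3190/3 = 148 + 1063.33 ≈ 1211
y = 132 + 1 × 3279/3 = 132 + 1093.00 ≈ 1225

x = 1211 px, y = 1225 px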